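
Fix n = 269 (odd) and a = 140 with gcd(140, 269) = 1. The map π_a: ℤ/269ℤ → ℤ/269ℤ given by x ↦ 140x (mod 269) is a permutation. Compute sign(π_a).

Trace 122: π^k(122) = [122, 133, 59, 190, 238, 233, 71] for k=0..6.
Cycle type of π: 268 + 1; total 2 cycles.
sign(π) = (−1)^{n − #cycles} = (−1)^{269−2} = (−1)^267 = -1.

-1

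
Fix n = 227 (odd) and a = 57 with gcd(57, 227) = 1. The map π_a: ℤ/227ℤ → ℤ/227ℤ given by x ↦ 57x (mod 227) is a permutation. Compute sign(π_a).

+1

Trace 102: π^k(102) = [102, 139, 205, 108, 27, 177, 101] for k=0..6.
The orbit structure of x ↦ 57x mod 227: 3 orbits of sizes [113, 113, 1].
sign(π) = (−1)^{n − #cycles} = (−1)^{227−3} = (−1)^224 = +1.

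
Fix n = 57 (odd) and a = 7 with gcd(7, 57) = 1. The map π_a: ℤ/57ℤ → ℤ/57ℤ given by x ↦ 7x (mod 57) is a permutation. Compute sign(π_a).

Start at x=1: 1 → 7 → 49 → 1 (one orbit).
π_7 has 21 disjoint cycles with lengths [3, 3, 3, 3, 3, 3, 3, 3, 3, 3, 3, 3, 3, 3, 3, 3, 3, 3, 1, 1, 1] on {0,…,56}.
57 − 21 = 36 transpositions; sign(π) = (−1)^36 = +1.

+1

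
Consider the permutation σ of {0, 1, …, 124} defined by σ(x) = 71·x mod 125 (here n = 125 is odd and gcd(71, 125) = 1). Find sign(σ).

+1

Start at x=21: 21 → 116 → 111 → 6 → 51 → 121 → 91 → … (one orbit).
13 cycles of lengths [25, 25, 25, 25, 5, 5, 5, 5, 1, 1, 1, 1, 1].
125 − 13 = 112 transpositions; sign(π) = (−1)^112 = +1.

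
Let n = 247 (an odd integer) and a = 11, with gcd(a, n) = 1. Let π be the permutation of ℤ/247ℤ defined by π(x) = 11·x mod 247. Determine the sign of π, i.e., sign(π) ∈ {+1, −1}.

Orbit of 45 under x↦11x: [45, 1, 11, 121, 96, 68, 7]… (length divides ord_247(11)).
The orbit structure of x ↦ 11x mod 247: 26 orbits of sizes [12, 12, 12, 12, 12, 12, 12, 12, 12, 12, 12, 12, 12, 12, 12, 12, 12, 12, 12, 3, 3, 3, 3, 3, 3, 1].
sign(π) = (−1)^{n − #cycles} = (−1)^{247−26} = (−1)^221 = -1.

-1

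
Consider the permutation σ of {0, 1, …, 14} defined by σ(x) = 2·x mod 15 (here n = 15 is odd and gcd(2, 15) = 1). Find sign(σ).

+1

Orbit of 4 under x↦2x: [4, 8, 1, 2]… (length divides ord_15(2)).
Decompose π into cycles: lengths [4, 4, 4, 2, 1] (5 cycles, including the fixed point 0).
sign(π) = (−1)^{n − #cycles} = (−1)^{15−5} = (−1)^10 = +1.
(2|15)_J = +1 (Zolotarev's lemma cross-check).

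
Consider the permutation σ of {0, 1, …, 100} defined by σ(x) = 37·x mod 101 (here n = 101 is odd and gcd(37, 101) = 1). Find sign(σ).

+1

Start at x=87: 87 → 88 → 24 → 80 → 31 → 36 → 19 → … (one orbit).
The orbit structure of x ↦ 37x mod 101: 5 orbits of sizes [25, 25, 25, 25, 1].
sign(π) = (−1)^{n − #cycles} = (−1)^{101−5} = (−1)^96 = +1.
Check: (37/101) = +1 by Zolotarev.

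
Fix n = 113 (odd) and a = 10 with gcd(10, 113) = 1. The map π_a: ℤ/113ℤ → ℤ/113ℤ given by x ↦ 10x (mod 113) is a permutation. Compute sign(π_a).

-1

Orbit of 89 under x↦10x: [89, 99, 86, 69, 12, 7, 70]… (length divides ord_113(10)).
Cycle lengths of π_10 on ℤ/113ℤ: [112, 1]; 2 cycles in total.
2 cycles on 113: each ℓ→(−1)^(ℓ−1), product (−1)^111 = -1.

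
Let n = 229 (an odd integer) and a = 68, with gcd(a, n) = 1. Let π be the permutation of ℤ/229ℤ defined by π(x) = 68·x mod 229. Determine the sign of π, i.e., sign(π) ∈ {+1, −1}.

+1

Trace 185: π^k(185) = [185, 214, 125, 27, 4, 43, 176] for k=0..6.
7 cycles of lengths [38, 38, 38, 38, 38, 38, 1].
n − c = 229 − 7 = 222; sign = (−1)^222 = +1.
Zolotarev: (68|229) = +1, matching the cycle-count sign.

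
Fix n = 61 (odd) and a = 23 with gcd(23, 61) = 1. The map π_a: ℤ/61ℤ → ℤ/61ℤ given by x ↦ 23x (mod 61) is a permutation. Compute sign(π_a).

Start at x=52: 52 → 37 → 58 → 53 → 60 → 38 → 20 → … (one orbit).
Cycle type of π: 20×3 + 1; total 4 cycles.
4 cycles on 61: each ℓ→(−1)^(ℓ−1), product (−1)^57 = -1.
Zolotarev: (23|61) = -1, matching the cycle-count sign.

-1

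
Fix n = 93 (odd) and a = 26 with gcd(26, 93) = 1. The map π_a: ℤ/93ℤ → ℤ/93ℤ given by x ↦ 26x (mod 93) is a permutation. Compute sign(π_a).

Start at x=68: 68 → 1 → 26 → 25 → 92 → 67 → 68 (one orbit).
Decompose π into cycles: lengths [6, 6, 6, 6, 6, 6, 6, 6, 6, 6, 6, 6, 6, 6, 6, 2, 1] (17 cycles, including the fixed point 0).
sign(π) = (−1)^{n − #cycles} = (−1)^{93−17} = (−1)^76 = +1.

+1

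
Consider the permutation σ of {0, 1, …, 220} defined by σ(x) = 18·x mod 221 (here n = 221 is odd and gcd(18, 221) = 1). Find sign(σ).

Start at x=1: 1 → 18 → 103 → 86 → 1 (one orbit).
Cycle lengths of π_18 on ℤ/221ℤ: [4, 4, 4, 4, 4, 4, 4, 4, 4, 4, 4, 4, 4, 4, 4, 4, 4, 4, 4, 4, 4, 4, 4, 4, 4, 4, 4, 4, 4, 4, 4, 4, 4, 4, 4, 4, 4, 4, 4, 4, 4, 4, 4, 4, 4, 4, 4, 4, 4, 4, 4, 1, 1, 1, 1, 1, 1, 1, 1, 1, 1, 1, 1, 1, 1, 1, 1, 1]; 68 cycles in total.
221 − 68 = 153 transpositions; sign(π) = (−1)^153 = -1.
Check: (18/221) = -1 by Zolotarev.

-1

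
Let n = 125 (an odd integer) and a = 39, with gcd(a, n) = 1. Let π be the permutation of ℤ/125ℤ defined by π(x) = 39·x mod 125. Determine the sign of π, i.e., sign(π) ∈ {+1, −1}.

+1

Orbit of 96 under x↦39x: [96, 119, 16, 124, 86, 104, 56]… (length divides ord_125(39)).
Cycle lengths of π_39 on ℤ/125ℤ: [50, 50, 10, 10, 2, 2, 1]; 7 cycles in total.
Σ(ℓ_i−1) = 125−7 = 118; sign = (−1)^118 = +1.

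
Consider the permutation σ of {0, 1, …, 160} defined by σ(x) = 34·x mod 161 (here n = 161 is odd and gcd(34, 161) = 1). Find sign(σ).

+1

Trace 97: π^k(97) = [97, 78, 76, 8, 111, 71, 160] for k=0..6.
The orbit structure of x ↦ 34x mod 161: 11 orbits of sizes [22, 22, 22, 22, 22, 22, 22, 2, 2, 2, 1].
With 11 cycles on 161 points, sign = (−1)^{161−11} = +1.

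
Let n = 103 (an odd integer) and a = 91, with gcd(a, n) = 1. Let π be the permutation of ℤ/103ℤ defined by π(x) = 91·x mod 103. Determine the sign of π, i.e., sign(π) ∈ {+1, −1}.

+1

Orbit of 76 under x↦91x: [76, 15, 26, 100, 36, 83, 34]… (length divides ord_103(91)).
Decompose π into cycles: lengths [51, 51, 1] (3 cycles, including the fixed point 0).
With 3 cycles on 103 points, sign = (−1)^{103−3} = +1.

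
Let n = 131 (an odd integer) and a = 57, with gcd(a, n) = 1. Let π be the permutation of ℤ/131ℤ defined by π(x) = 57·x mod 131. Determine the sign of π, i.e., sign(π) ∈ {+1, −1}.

Orbit of 4 under x↦57x: [4, 97, 27, 98, 84, 72, 43]… (length divides ord_131(57)).
2 cycles of lengths [130, 1].
sign(π) = (−1)^{n − #cycles} = (−1)^{131−2} = (−1)^129 = -1.
Check: (57/131) = -1 by Zolotarev.

-1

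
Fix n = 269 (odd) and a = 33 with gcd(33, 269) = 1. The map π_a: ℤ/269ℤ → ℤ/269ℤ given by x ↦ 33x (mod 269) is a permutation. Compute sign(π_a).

Start at x=90: 90 → 11 → 94 → 143 → 146 → 245 → 15 → … (one orbit).
2 cycles of lengths [268, 1].
2 cycles on 269: each ℓ→(−1)^(ℓ−1), product (−1)^267 = -1.

-1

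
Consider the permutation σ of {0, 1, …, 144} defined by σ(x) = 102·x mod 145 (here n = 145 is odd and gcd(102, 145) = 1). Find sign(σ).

Trace 142: π^k(142) = [142, 129, 108, 141, 27, 144, 43] for k=0..6.
7 cycles of lengths [28, 28, 28, 28, 28, 4, 1].
n − c = 145 − 7 = 138; sign = (−1)^138 = +1.
Via Zolotarev, sign(π_{102}) = (102|145) = +1.

+1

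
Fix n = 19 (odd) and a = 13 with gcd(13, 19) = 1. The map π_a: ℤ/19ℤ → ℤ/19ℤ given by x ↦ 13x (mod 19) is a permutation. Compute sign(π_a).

-1

Start at x=2: 2 → 7 → 15 → 5 → 8 → 9 → 3 → … (one orbit).
Cycle type of π: 18 + 1; total 2 cycles.
Σ(ℓ_i−1) = 19−2 = 17; sign = (−1)^17 = -1.
(13|19)_J = -1 (Zolotarev's lemma cross-check).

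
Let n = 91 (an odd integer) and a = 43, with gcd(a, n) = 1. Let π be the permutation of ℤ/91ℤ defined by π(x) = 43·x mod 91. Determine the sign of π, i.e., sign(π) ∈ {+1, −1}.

Orbit of 64 under x↦43x: [64, 22, 36, 1, 43, 29]… (length divides ord_91(43)).
Decompose π into cycles: lengths [6, 6, 6, 6, 6, 6, 6, 6, 6, 6, 6, 6, 6, 6, 1, 1, 1, 1, 1, 1, 1] (21 cycles, including the fixed point 0).
91 − 21 = 70 transpositions; sign(π) = (−1)^70 = +1.
Zolotarev: (43|91) = +1, matching the cycle-count sign.

+1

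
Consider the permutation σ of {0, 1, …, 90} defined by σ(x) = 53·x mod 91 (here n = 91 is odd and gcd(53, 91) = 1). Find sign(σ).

+1

Orbit of 79 under x↦53x: [79, 1, 53]… (length divides ord_91(53)).
π_53 has 39 disjoint cycles with lengths [3, 3, 3, 3, 3, 3, 3, 3, 3, 3, 3, 3, 3, 3, 3, 3, 3, 3, 3, 3, 3, 3, 3, 3, 3, 3, 1, 1, 1, 1, 1, 1, 1, 1, 1, 1, 1, 1, 1] on {0,…,90}.
39 cycles on 91: each ℓ→(−1)^(ℓ−1), product (−1)^52 = +1.
Via Zolotarev, sign(π_{53}) = (53|91) = +1.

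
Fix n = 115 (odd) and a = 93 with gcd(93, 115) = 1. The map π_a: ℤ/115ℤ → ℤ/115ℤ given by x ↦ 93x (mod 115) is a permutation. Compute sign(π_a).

-1

Orbit of 47 under x↦93x: [47, 1, 93, 24]… (length divides ord_115(93)).
The orbit structure of x ↦ 93x mod 115: 46 orbits of sizes [4, 4, 4, 4, 4, 4, 4, 4, 4, 4, 4, 4, 4, 4, 4, 4, 4, 4, 4, 4, 4, 4, 4, 1, 1, 1, 1, 1, 1, 1, 1, 1, 1, 1, 1, 1, 1, 1, 1, 1, 1, 1, 1, 1, 1, 1].
With 46 cycles on 115 points, sign = (−1)^{115−46} = -1.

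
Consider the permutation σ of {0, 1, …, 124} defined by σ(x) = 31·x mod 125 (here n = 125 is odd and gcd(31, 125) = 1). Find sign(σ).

Start at x=56: 56 → 111 → 66 → 46 → 51 → 81 → 11 → … (one orbit).
π_31 has 13 disjoint cycles with lengths [25, 25, 25, 25, 5, 5, 5, 5, 1, 1, 1, 1, 1] on {0,…,124}.
Σ(ℓ_i−1) = 125−13 = 112; sign = (−1)^112 = +1.

+1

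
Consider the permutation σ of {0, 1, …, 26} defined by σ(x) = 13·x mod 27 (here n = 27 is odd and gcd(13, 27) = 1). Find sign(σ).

+1

Trace 10: π^k(10) = [10, 22, 16, 19, 4, 25, 1] for k=0..6.
π_13 has 7 disjoint cycles with lengths [9, 9, 3, 3, 1, 1, 1] on {0,…,26}.
n − c = 27 − 7 = 20; sign = (−1)^20 = +1.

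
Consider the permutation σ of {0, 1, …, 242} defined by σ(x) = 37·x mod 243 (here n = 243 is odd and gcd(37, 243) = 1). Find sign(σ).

Trace 64: π^k(64) = [64, 181, 136, 172, 46, 1, 37] for k=0..6.
Decompose π into cycles: lengths [27, 27, 27, 27, 27, 27, 9, 9, 9, 9, 9, 9, 3, 3, 3, 3, 3, 3, 1, 1, 1, 1, 1, 1, 1, 1, 1] (27 cycles, including the fixed point 0).
sign(π) = (−1)^{n − #cycles} = (−1)^{243−27} = (−1)^216 = +1.

+1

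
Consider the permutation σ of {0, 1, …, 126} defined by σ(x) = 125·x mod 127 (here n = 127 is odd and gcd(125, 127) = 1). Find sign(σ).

-1

Start at x=32: 32 → 63 → 1 → 125 → 4 → 119 → 16 → … (one orbit).
10 cycles of lengths [14, 14, 14, 14, 14, 14, 14, 14, 14, 1].
n − c = 127 − 10 = 117; sign = (−1)^117 = -1.
Via Zolotarev, sign(π_{125}) = (125|127) = -1.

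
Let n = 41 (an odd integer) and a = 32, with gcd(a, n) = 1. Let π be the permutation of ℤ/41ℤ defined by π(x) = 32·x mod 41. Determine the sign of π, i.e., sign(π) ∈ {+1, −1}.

Start at x=9: 9 → 1 → 32 → 40 → 9 (one orbit).
11 cycles of lengths [4, 4, 4, 4, 4, 4, 4, 4, 4, 4, 1].
n − c = 41 − 11 = 30; sign = (−1)^30 = +1.
Zolotarev: (32|41) = +1, matching the cycle-count sign.

+1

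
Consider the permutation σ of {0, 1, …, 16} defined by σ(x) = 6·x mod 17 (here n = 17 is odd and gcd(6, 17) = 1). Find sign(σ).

Trace 8: π^k(8) = [8, 14, 16, 11, 15, 5, 13] for k=0..6.
The orbit structure of x ↦ 6x mod 17: 2 orbits of sizes [16, 1].
Σ(ℓ_i−1) = 17−2 = 15; sign = (−1)^15 = -1.
Via Zolotarev, sign(π_{6}) = (6|17) = -1.

-1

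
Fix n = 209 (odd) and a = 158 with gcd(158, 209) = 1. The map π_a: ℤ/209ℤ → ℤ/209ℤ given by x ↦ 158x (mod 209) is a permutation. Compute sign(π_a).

+1

Trace 49: π^k(49) = [49, 9, 168, 1, 158, 93, 64] for k=0..6.
π_158 has 9 disjoint cycles with lengths [45, 45, 45, 45, 9, 9, 5, 5, 1] on {0,…,208}.
9 cycles on 209: each ℓ→(−1)^(ℓ−1), product (−1)^200 = +1.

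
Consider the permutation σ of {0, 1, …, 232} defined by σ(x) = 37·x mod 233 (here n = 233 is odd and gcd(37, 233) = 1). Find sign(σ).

Orbit of 51 under x↦37x: [51, 23, 152, 32, 19, 4, 148]… (length divides ord_233(37)).
Decompose π into cycles: lengths [29, 29, 29, 29, 29, 29, 29, 29, 1] (9 cycles, including the fixed point 0).
n − c = 233 − 9 = 224; sign = (−1)^224 = +1.

+1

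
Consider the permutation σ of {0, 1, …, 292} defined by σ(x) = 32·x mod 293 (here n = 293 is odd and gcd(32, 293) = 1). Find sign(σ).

Start at x=183: 183 → 289 → 165 → 6 → 192 → 284 → 5 → … (one orbit).
π_32 has 2 disjoint cycles with lengths [292, 1] on {0,…,292}.
293 − 2 = 291 transpositions; sign(π) = (−1)^291 = -1.
Zolotarev: (32|293) = -1, matching the cycle-count sign.

-1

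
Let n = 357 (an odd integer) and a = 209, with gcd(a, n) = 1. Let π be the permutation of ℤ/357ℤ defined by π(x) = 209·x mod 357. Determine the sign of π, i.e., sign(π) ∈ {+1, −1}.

-1

Trace 43: π^k(43) = [43, 62, 106, 20, 253, 41, 1] for k=0..6.
The orbit structure of x ↦ 209x mod 357: 32 orbits of sizes [16, 16, 16, 16, 16, 16, 16, 16, 16, 16, 16, 16, 16, 16, 16, 16, 16, 16, 16, 16, 16, 2, 2, 2, 2, 2, 2, 2, 2, 2, 2, 1].
sign(π) = (−1)^{n − #cycles} = (−1)^{357−32} = (−1)^325 = -1.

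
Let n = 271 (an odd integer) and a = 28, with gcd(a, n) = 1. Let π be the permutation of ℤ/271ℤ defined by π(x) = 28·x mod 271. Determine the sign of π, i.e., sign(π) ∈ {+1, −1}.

Orbit of 242 under x↦28x: [242, 1, 28]… (length divides ord_271(28)).
Decompose π into cycles: lengths [3, 3, 3, 3, 3, 3, 3, 3, 3, 3, 3, 3, 3, 3, 3, 3, 3, 3, 3, 3, 3, 3, 3, 3, 3, 3, 3, 3, 3, 3, 3, 3, 3, 3, 3, 3, 3, 3, 3, 3, 3, 3, 3, 3, 3, 3, 3, 3, 3, 3, 3, 3, 3, 3, 3, 3, 3, 3, 3, 3, 3, 3, 3, 3, 3, 3, 3, 3, 3, 3, 3, 3, 3, 3, 3, 3, 3, 3, 3, 3, 3, 3, 3, 3, 3, 3, 3, 3, 3, 3, 1] (91 cycles, including the fixed point 0).
Σ(ℓ_i−1) = 271−91 = 180; sign = (−1)^180 = +1.

+1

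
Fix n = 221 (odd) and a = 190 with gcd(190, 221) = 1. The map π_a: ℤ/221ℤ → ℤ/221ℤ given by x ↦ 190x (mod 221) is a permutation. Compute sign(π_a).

+1

Trace 190: π^k(190) = [190, 77, 44, 183, 73, 168, 96] for k=0..6.
π_190 has 17 disjoint cycles with lengths [16, 16, 16, 16, 16, 16, 16, 16, 16, 16, 16, 16, 16, 4, 4, 4, 1] on {0,…,220}.
Σ(ℓ_i−1) = 221−17 = 204; sign = (−1)^204 = +1.
Check: (190/221) = +1 by Zolotarev.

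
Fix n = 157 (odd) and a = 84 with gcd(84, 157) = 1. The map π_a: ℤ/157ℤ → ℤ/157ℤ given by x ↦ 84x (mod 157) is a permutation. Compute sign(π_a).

-1

Orbit of 35 under x↦84x: [35, 114, 156, 73, 9, 128, 76]… (length divides ord_157(84)).
The orbit structure of x ↦ 84x mod 157: 2 orbits of sizes [156, 1].
sign(π) = (−1)^{n − #cycles} = (−1)^{157−2} = (−1)^155 = -1.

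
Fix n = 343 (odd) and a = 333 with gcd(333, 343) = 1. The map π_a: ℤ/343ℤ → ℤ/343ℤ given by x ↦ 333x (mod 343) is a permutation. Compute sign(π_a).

+1

Orbit of 184 under x↦333x: [184, 218, 221, 191, 148, 235, 51]… (length divides ord_343(333)).
π_333 has 7 disjoint cycles with lengths [147, 147, 21, 21, 3, 3, 1] on {0,…,342}.
n − c = 343 − 7 = 336; sign = (−1)^336 = +1.
(333|343)_J = +1 (Zolotarev's lemma cross-check).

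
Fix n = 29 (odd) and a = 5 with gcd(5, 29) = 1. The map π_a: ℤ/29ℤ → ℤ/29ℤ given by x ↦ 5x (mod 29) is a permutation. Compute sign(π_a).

+1

Orbit of 1 under x↦5x: [1, 5, 25, 9, 16, 22, 23]… (length divides ord_29(5)).
Decompose π into cycles: lengths [14, 14, 1] (3 cycles, including the fixed point 0).
Σ(ℓ_i−1) = 29−3 = 26; sign = (−1)^26 = +1.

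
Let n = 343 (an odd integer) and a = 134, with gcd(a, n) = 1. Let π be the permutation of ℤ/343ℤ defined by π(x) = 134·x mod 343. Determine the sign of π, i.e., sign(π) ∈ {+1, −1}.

Trace 127: π^k(127) = [127, 211, 148, 281, 267, 106, 141] for k=0..6.
Cycle type of π: 49×6 + 7×6 + 1×7; total 19 cycles.
Σ(ℓ_i−1) = 343−19 = 324; sign = (−1)^324 = +1.

+1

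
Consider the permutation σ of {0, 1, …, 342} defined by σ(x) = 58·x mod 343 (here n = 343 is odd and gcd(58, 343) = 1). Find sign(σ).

Trace 190: π^k(190) = [190, 44, 151, 183, 324, 270, 225] for k=0..6.
The orbit structure of x ↦ 58x mod 343: 7 orbits of sizes [147, 147, 21, 21, 3, 3, 1].
sign(π) = (−1)^{n − #cycles} = (−1)^{343−7} = (−1)^336 = +1.
Check: (58/343) = +1 by Zolotarev.

+1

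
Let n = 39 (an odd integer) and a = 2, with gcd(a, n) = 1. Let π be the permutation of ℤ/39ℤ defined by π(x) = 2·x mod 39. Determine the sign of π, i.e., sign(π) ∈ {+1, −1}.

Orbit of 16 under x↦2x: [16, 32, 25, 11, 22, 5, 10]… (length divides ord_39(2)).
π_2 has 5 disjoint cycles with lengths [12, 12, 12, 2, 1] on {0,…,38}.
sign(π) = (−1)^{n − #cycles} = (−1)^{39−5} = (−1)^34 = +1.
(2|39)_J = +1 (Zolotarev's lemma cross-check).

+1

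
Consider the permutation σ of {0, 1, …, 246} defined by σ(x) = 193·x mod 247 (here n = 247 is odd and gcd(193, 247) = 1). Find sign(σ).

Orbit of 64 under x↦193x: [64, 2, 139, 151, 244, 162, 144]… (length divides ord_247(193)).
Decompose π into cycles: lengths [36, 36, 36, 36, 36, 36, 18, 12, 1] (9 cycles, including the fixed point 0).
Σ(ℓ_i−1) = 247−9 = 238; sign = (−1)^238 = +1.
The Jacobi symbol (193|247) = +1 (Zolotarev) agrees.

+1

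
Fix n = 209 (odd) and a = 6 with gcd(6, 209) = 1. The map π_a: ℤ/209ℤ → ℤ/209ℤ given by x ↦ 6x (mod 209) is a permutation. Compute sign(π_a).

Start at x=157: 157 → 106 → 9 → 54 → 115 → 63 → 169 → … (one orbit).
The orbit structure of x ↦ 6x mod 209: 6 orbits of sizes [90, 90, 10, 9, 9, 1].
With 6 cycles on 209 points, sign = (−1)^{209−6} = -1.

-1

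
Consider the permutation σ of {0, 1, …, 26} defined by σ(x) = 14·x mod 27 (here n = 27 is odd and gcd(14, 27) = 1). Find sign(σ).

Orbit of 16 under x↦14x: [16, 8, 4, 2, 1, 14, 7]… (length divides ord_27(14)).
Cycle lengths of π_14 on ℤ/27ℤ: [18, 6, 2, 1]; 4 cycles in total.
sign(π) = (−1)^{n − #cycles} = (−1)^{27−4} = (−1)^23 = -1.

-1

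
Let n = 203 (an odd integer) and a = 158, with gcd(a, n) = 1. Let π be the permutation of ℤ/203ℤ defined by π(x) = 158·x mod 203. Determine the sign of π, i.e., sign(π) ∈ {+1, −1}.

+1

Trace 53: π^k(53) = [53, 51, 141, 151, 107, 57, 74] for k=0..6.
9 cycles of lengths [42, 42, 42, 42, 14, 14, 3, 3, 1].
sign(π) = (−1)^{n − #cycles} = (−1)^{203−9} = (−1)^194 = +1.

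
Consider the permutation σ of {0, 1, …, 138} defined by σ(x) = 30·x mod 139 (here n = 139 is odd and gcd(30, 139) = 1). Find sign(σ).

+1

Trace 78: π^k(78) = [78, 116, 5, 11, 52, 31, 96] for k=0..6.
Decompose π into cycles: lengths [69, 69, 1] (3 cycles, including the fixed point 0).
sign(π) = (−1)^{n − #cycles} = (−1)^{139−3} = (−1)^136 = +1.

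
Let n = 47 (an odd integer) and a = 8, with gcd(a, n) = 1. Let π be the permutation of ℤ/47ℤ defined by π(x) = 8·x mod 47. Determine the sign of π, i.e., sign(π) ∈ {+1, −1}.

Orbit of 34 under x↦8x: [34, 37, 14, 18, 3, 24, 4]… (length divides ord_47(8)).
3 cycles of lengths [23, 23, 1].
Σ(ℓ_i−1) = 47−3 = 44; sign = (−1)^44 = +1.

+1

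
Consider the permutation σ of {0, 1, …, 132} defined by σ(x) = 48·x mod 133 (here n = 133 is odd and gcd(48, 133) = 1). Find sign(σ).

Start at x=106: 106 → 34 → 36 → 132 → 85 → 90 → 64 → … (one orbit).
Cycle lengths of π_48 on ℤ/133ℤ: [18, 18, 18, 18, 18, 18, 18, 2, 2, 2, 1]; 11 cycles in total.
133 − 11 = 122 transpositions; sign(π) = (−1)^122 = +1.
Via Zolotarev, sign(π_{48}) = (48|133) = +1.

+1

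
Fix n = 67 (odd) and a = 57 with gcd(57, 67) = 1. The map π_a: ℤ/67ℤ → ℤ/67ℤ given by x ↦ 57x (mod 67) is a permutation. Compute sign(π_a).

Start at x=30: 30 → 35 → 52 → 16 → 41 → 59 → 13 → … (one orbit).
Decompose π into cycles: lengths [66, 1] (2 cycles, including the fixed point 0).
sign(π) = (−1)^{n − #cycles} = (−1)^{67−2} = (−1)^65 = -1.

-1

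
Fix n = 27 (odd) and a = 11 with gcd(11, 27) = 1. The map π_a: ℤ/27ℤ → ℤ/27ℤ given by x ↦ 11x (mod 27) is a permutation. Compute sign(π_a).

Trace 8: π^k(8) = [8, 7, 23, 10, 2, 22, 26] for k=0..6.
π_11 has 4 disjoint cycles with lengths [18, 6, 2, 1] on {0,…,26}.
4 cycles on 27: each ℓ→(−1)^(ℓ−1), product (−1)^23 = -1.

-1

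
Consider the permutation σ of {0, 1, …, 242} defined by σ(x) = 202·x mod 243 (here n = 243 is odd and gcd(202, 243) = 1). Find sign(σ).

+1

Trace 157: π^k(157) = [157, 124, 19, 193, 106, 28, 67] for k=0..6.
The orbit structure of x ↦ 202x mod 243: 11 orbits of sizes [81, 81, 27, 27, 9, 9, 3, 3, 1, 1, 1].
11 cycles on 243: each ℓ→(−1)^(ℓ−1), product (−1)^232 = +1.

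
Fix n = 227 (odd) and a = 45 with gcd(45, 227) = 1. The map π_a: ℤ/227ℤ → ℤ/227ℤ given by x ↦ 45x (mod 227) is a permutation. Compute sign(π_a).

-1

Trace 183: π^k(183) = [183, 63, 111, 1, 45, 209, 98] for k=0..6.
2 cycles of lengths [226, 1].
n − c = 227 − 2 = 225; sign = (−1)^225 = -1.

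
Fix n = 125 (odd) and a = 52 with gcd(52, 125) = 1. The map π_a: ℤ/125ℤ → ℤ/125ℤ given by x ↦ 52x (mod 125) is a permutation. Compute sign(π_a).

-1

Start at x=117: 117 → 84 → 118 → 11 → 72 → 119 → 63 → … (one orbit).
π_52 has 4 disjoint cycles with lengths [100, 20, 4, 1] on {0,…,124}.
With 4 cycles on 125 points, sign = (−1)^{125−4} = -1.
Via Zolotarev, sign(π_{52}) = (52|125) = -1.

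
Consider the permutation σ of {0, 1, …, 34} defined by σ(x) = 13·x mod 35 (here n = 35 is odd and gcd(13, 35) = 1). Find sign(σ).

Trace 27: π^k(27) = [27, 1, 13, 29] for k=0..3.
Cycle lengths of π_13 on ℤ/35ℤ: [4, 4, 4, 4, 4, 4, 4, 2, 2, 2, 1]; 11 cycles in total.
11 cycles on 35: each ℓ→(−1)^(ℓ−1), product (−1)^24 = +1.
Zolotarev: (13|35) = +1, matching the cycle-count sign.

+1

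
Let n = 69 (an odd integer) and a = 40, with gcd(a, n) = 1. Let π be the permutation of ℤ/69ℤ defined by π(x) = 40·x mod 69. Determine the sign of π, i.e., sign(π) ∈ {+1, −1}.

Start at x=34: 34 → 49 → 28 → 16 → 19 → 1 → 40 → … (one orbit).
Decompose π into cycles: lengths [22, 22, 22, 1, 1, 1] (6 cycles, including the fixed point 0).
Σ(ℓ_i−1) = 69−6 = 63; sign = (−1)^63 = -1.
Check: (40/69) = -1 by Zolotarev.

-1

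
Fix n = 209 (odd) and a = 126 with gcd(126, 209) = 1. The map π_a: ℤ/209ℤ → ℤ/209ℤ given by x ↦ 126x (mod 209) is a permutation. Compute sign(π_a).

-1

Orbit of 64 under x↦126x: [64, 122, 115, 69, 125, 75, 45]… (length divides ord_209(126)).
π_126 has 12 disjoint cycles with lengths [30, 30, 30, 30, 30, 30, 6, 6, 6, 5, 5, 1] on {0,…,208}.
12 cycles on 209: each ℓ→(−1)^(ℓ−1), product (−1)^197 = -1.
Check: (126/209) = -1 by Zolotarev.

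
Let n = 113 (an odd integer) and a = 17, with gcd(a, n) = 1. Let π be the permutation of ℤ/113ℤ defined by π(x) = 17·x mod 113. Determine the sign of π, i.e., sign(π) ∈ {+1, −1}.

-1

Orbit of 109 under x↦17x: [109, 45, 87, 10, 57, 65, 88]… (length divides ord_113(17)).
Cycle lengths of π_17 on ℤ/113ℤ: [112, 1]; 2 cycles in total.
Σ(ℓ_i−1) = 113−2 = 111; sign = (−1)^111 = -1.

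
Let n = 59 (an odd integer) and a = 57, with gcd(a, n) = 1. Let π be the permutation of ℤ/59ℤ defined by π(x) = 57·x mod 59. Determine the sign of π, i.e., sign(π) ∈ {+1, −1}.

Orbit of 41 under x↦57x: [41, 36, 46, 26, 7, 45, 28]… (length divides ord_59(57)).
Cycle type of π: 29×2 + 1; total 3 cycles.
sign(π) = (−1)^{n − #cycles} = (−1)^{59−3} = (−1)^56 = +1.
Zolotarev: (57|59) = +1, matching the cycle-count sign.

+1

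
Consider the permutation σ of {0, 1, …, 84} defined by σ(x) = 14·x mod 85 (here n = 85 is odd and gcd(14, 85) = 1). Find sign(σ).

-1

Start at x=36: 36 → 79 → 1 → 14 → 26 → 24 → 81 → … (one orbit).
Cycle lengths of π_14 on ℤ/85ℤ: [16, 16, 16, 16, 16, 2, 2, 1]; 8 cycles in total.
With 8 cycles on 85 points, sign = (−1)^{85−8} = -1.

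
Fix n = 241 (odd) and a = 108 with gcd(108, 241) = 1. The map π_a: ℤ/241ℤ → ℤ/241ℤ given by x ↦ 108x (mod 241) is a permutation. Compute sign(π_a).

+1

Start at x=216: 216 → 192 → 10 → 116 → 237 → 50 → 98 → … (one orbit).
Cycle type of π: 120×2 + 1; total 3 cycles.
With 3 cycles on 241 points, sign = (−1)^{241−3} = +1.
Zolotarev: (108|241) = +1, matching the cycle-count sign.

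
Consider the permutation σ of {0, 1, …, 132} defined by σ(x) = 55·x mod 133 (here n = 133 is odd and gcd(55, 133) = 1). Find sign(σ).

Orbit of 20 under x↦55x: [20, 36, 118, 106, 111, 120, 83]… (length divides ord_133(55)).
π_55 has 12 disjoint cycles with lengths [18, 18, 18, 18, 18, 18, 9, 9, 2, 2, 2, 1] on {0,…,132}.
Σ(ℓ_i−1) = 133−12 = 121; sign = (−1)^121 = -1.
Via Zolotarev, sign(π_{55}) = (55|133) = -1.

-1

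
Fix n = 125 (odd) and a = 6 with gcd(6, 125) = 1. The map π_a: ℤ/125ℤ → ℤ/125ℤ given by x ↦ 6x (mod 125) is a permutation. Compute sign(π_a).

+1

Orbit of 46 under x↦6x: [46, 26, 31, 61, 116, 71, 51]… (length divides ord_125(6)).
The orbit structure of x ↦ 6x mod 125: 13 orbits of sizes [25, 25, 25, 25, 5, 5, 5, 5, 1, 1, 1, 1, 1].
With 13 cycles on 125 points, sign = (−1)^{125−13} = +1.
(6|125)_J = +1 (Zolotarev's lemma cross-check).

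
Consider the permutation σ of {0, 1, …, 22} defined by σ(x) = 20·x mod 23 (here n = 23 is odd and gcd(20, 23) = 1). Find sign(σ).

Trace 12: π^k(12) = [12, 10, 16, 21, 6, 5, 8] for k=0..6.
Cycle lengths of π_20 on ℤ/23ℤ: [22, 1]; 2 cycles in total.
Σ(ℓ_i−1) = 23−2 = 21; sign = (−1)^21 = -1.
Zolotarev: (20|23) = -1, matching the cycle-count sign.

-1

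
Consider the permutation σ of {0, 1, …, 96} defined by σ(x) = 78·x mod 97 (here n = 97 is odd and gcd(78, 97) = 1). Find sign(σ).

-1

Orbit of 67 under x↦78x: [67, 85, 34, 33, 52, 79, 51]… (length divides ord_97(78)).
4 cycles of lengths [32, 32, 32, 1].
With 4 cycles on 97 points, sign = (−1)^{97−4} = -1.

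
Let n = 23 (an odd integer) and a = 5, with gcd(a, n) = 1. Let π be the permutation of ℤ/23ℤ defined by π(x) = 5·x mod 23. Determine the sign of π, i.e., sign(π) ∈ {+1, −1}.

Start at x=8: 8 → 17 → 16 → 11 → 9 → 22 → 18 → … (one orbit).
π_5 has 2 disjoint cycles with lengths [22, 1] on {0,…,22}.
2 cycles on 23: each ℓ→(−1)^(ℓ−1), product (−1)^21 = -1.

-1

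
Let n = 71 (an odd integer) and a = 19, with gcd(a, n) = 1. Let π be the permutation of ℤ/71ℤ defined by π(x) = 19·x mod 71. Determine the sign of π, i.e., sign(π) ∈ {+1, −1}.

Trace 15: π^k(15) = [15, 1, 19, 6, 43, 36, 45] for k=0..6.
π_19 has 3 disjoint cycles with lengths [35, 35, 1] on {0,…,70}.
71 − 3 = 68 transpositions; sign(π) = (−1)^68 = +1.

+1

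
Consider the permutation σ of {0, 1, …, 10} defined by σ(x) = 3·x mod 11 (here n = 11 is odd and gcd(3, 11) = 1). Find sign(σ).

Start at x=9: 9 → 5 → 4 → 1 → 3 → 9 (one orbit).
Cycle type of π: 5×2 + 1; total 3 cycles.
sign(π) = (−1)^{n − #cycles} = (−1)^{11−3} = (−1)^8 = +1.
Zolotarev: (3|11) = +1, matching the cycle-count sign.

+1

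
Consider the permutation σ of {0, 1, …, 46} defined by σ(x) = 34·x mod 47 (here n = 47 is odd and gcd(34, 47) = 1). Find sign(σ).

+1

Trace 16: π^k(16) = [16, 27, 25, 4, 42, 18, 1] for k=0..6.
π_34 has 3 disjoint cycles with lengths [23, 23, 1] on {0,…,46}.
With 3 cycles on 47 points, sign = (−1)^{47−3} = +1.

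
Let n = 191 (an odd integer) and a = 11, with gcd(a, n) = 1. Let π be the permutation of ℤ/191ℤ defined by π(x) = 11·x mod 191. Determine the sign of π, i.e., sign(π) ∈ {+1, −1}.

Start at x=38: 38 → 36 → 14 → 154 → 166 → 107 → 31 → … (one orbit).
6 cycles of lengths [38, 38, 38, 38, 38, 1].
191 − 6 = 185 transpositions; sign(π) = (−1)^185 = -1.
Via Zolotarev, sign(π_{11}) = (11|191) = -1.

-1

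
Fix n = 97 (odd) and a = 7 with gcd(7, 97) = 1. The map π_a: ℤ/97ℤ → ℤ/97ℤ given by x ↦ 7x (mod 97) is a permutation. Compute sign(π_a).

Start at x=31: 31 → 23 → 64 → 60 → 32 → 30 → 16 → … (one orbit).
2 cycles of lengths [96, 1].
2 cycles on 97: each ℓ→(−1)^(ℓ−1), product (−1)^95 = -1.
Zolotarev: (7|97) = -1, matching the cycle-count sign.

-1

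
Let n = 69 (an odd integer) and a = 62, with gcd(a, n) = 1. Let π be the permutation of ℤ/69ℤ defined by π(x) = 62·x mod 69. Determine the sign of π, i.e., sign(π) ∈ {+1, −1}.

Orbit of 52 under x↦62x: [52, 50, 64, 35, 31, 59, 1]… (length divides ord_69(62)).
The orbit structure of x ↦ 62x mod 69: 6 orbits of sizes [22, 22, 11, 11, 2, 1].
69 − 6 = 63 transpositions; sign(π) = (−1)^63 = -1.

-1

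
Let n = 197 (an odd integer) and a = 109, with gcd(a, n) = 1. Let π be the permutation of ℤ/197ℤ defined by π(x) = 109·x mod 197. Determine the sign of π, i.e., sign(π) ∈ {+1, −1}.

+1

Orbit of 28 under x↦109x: [28, 97, 132, 7, 172, 33, 51]… (length divides ord_197(109)).
3 cycles of lengths [98, 98, 1].
197 − 3 = 194 transpositions; sign(π) = (−1)^194 = +1.
Check: (109/197) = +1 by Zolotarev.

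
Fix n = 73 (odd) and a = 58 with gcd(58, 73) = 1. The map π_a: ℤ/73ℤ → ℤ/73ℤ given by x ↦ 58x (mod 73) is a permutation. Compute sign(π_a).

Orbit of 60 under x↦58x: [60, 49, 68, 2, 43, 12, 39]… (length divides ord_73(58)).
Cycle lengths of π_58 on ℤ/73ℤ: [72, 1]; 2 cycles in total.
73 − 2 = 71 transpositions; sign(π) = (−1)^71 = -1.

-1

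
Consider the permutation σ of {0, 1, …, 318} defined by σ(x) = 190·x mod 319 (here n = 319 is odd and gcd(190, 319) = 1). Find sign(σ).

+1

Start at x=141: 141 → 313 → 136 → 1 → 190 → 53 → 181 → … (one orbit).
Cycle lengths of π_190 on ℤ/319ℤ: [35, 35, 35, 35, 35, 35, 35, 35, 7, 7, 7, 7, 5, 5, 1]; 15 cycles in total.
With 15 cycles on 319 points, sign = (−1)^{319−15} = +1.
Via Zolotarev, sign(π_{190}) = (190|319) = +1.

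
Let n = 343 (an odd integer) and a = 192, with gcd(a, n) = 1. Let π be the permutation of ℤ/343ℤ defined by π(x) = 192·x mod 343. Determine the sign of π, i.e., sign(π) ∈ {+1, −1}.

-1

Orbit of 18 under x↦192x: [18, 26, 190, 122, 100, 335, 179]… (length divides ord_343(192)).
4 cycles of lengths [294, 42, 6, 1].
n − c = 343 − 4 = 339; sign = (−1)^339 = -1.
(192|343)_J = -1 (Zolotarev's lemma cross-check).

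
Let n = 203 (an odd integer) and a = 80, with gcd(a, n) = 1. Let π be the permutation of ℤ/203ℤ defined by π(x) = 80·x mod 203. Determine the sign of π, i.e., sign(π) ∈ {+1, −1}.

-1

Orbit of 25 under x↦80x: [25, 173, 36, 38, 198, 6, 74]… (length divides ord_203(80)).
π_80 has 8 disjoint cycles with lengths [42, 42, 42, 42, 14, 14, 6, 1] on {0,…,202}.
n − c = 203 − 8 = 195; sign = (−1)^195 = -1.
(80|203)_J = -1 (Zolotarev's lemma cross-check).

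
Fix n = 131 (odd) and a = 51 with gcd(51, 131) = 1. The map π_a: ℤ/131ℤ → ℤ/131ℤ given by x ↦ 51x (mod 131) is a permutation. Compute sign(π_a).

-1

Trace 80: π^k(80) = [80, 19, 52, 32, 60, 47, 39] for k=0..6.
Cycle type of π: 26×5 + 1; total 6 cycles.
131 − 6 = 125 transpositions; sign(π) = (−1)^125 = -1.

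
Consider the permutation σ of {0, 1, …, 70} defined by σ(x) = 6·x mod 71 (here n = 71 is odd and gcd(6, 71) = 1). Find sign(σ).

Start at x=32: 32 → 50 → 16 → 25 → 8 → 48 → 4 → … (one orbit).
3 cycles of lengths [35, 35, 1].
3 cycles on 71: each ℓ→(−1)^(ℓ−1), product (−1)^68 = +1.
Check: (6/71) = +1 by Zolotarev.

+1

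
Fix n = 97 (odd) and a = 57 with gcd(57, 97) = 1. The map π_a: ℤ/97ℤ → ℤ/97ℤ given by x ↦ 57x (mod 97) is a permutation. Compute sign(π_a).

Trace 65: π^k(65) = [65, 19, 16, 39, 89, 29, 4] for k=0..6.
Decompose π into cycles: lengths [96, 1] (2 cycles, including the fixed point 0).
Σ(ℓ_i−1) = 97−2 = 95; sign = (−1)^95 = -1.

-1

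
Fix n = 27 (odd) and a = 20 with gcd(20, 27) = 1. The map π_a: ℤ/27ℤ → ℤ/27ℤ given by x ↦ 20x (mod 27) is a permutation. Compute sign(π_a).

Start at x=14: 14 → 10 → 11 → 4 → 26 → 7 → 5 → … (one orbit).
Cycle type of π: 18 + 6 + 2 + 1; total 4 cycles.
n − c = 27 − 4 = 23; sign = (−1)^23 = -1.
Zolotarev: (20|27) = -1, matching the cycle-count sign.

-1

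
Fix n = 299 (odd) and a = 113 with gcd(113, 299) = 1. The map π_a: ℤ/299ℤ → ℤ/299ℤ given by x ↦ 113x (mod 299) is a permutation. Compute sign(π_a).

-1

Orbit of 40 under x↦113x: [40, 35, 68, 209, 295, 146, 53]… (length divides ord_299(113)).
Cycle type of π: 66×4 + 22 + 3×4 + 1; total 10 cycles.
Σ(ℓ_i−1) = 299−10 = 289; sign = (−1)^289 = -1.
Zolotarev: (113|299) = -1, matching the cycle-count sign.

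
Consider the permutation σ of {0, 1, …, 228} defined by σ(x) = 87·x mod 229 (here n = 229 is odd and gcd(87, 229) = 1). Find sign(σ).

Trace 168: π^k(168) = [168, 189, 184, 207, 147, 194, 161] for k=0..6.
Cycle lengths of π_87 on ℤ/229ℤ: [228, 1]; 2 cycles in total.
2 cycles on 229: each ℓ→(−1)^(ℓ−1), product (−1)^227 = -1.

-1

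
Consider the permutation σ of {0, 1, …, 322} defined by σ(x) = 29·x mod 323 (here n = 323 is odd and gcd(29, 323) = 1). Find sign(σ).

Orbit of 269 under x↦29x: [269, 49, 129, 188, 284, 161, 147]… (length divides ord_323(29)).
The orbit structure of x ↦ 29x mod 323: 5 orbits of sizes [144, 144, 18, 16, 1].
With 5 cycles on 323 points, sign = (−1)^{323−5} = +1.
Via Zolotarev, sign(π_{29}) = (29|323) = +1.

+1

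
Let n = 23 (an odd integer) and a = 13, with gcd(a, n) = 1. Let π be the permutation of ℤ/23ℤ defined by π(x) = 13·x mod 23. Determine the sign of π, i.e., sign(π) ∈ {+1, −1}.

+1

Trace 2: π^k(2) = [2, 3, 16, 1, 13, 8, 12] for k=0..6.
Cycle type of π: 11×2 + 1; total 3 cycles.
sign(π) = (−1)^{n − #cycles} = (−1)^{23−3} = (−1)^20 = +1.
Via Zolotarev, sign(π_{13}) = (13|23) = +1.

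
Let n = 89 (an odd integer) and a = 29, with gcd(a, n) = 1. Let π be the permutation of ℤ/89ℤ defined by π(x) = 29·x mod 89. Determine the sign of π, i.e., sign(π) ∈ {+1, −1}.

-1

Start at x=50: 50 → 26 → 42 → 61 → 78 → 37 → 5 → … (one orbit).
π_29 has 2 disjoint cycles with lengths [88, 1] on {0,…,88}.
2 cycles on 89: each ℓ→(−1)^(ℓ−1), product (−1)^87 = -1.
(29|89)_J = -1 (Zolotarev's lemma cross-check).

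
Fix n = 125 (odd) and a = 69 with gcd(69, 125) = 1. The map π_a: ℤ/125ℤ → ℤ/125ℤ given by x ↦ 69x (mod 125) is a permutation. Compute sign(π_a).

Orbit of 81 under x↦69x: [81, 89, 16, 104, 51, 19, 61]… (length divides ord_125(69)).
The orbit structure of x ↦ 69x mod 125: 7 orbits of sizes [50, 50, 10, 10, 2, 2, 1].
sign(π) = (−1)^{n − #cycles} = (−1)^{125−7} = (−1)^118 = +1.
Check: (69/125) = +1 by Zolotarev.

+1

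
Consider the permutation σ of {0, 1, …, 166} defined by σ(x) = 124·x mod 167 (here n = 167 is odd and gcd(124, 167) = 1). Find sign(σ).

+1

Orbit of 57 under x↦124x: [57, 54, 16, 147, 25, 94, 133]… (length divides ord_167(124)).
3 cycles of lengths [83, 83, 1].
sign(π) = (−1)^{n − #cycles} = (−1)^{167−3} = (−1)^164 = +1.
(124|167)_J = +1 (Zolotarev's lemma cross-check).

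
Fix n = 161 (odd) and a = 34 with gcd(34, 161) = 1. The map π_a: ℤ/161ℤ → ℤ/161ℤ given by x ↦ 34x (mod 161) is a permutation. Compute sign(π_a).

+1

Trace 160: π^k(160) = [160, 127, 132, 141, 125, 64, 83] for k=0..6.
The orbit structure of x ↦ 34x mod 161: 11 orbits of sizes [22, 22, 22, 22, 22, 22, 22, 2, 2, 2, 1].
161 − 11 = 150 transpositions; sign(π) = (−1)^150 = +1.
Via Zolotarev, sign(π_{34}) = (34|161) = +1.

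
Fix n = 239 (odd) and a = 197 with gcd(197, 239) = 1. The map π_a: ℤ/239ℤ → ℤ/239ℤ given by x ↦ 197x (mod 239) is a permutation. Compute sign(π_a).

Orbit of 100 under x↦197x: [100, 102, 18, 200, 204, 36, 161]… (length divides ord_239(197)).
The orbit structure of x ↦ 197x mod 239: 3 orbits of sizes [119, 119, 1].
sign(π) = (−1)^{n − #cycles} = (−1)^{239−3} = (−1)^236 = +1.
(197|239)_J = +1 (Zolotarev's lemma cross-check).

+1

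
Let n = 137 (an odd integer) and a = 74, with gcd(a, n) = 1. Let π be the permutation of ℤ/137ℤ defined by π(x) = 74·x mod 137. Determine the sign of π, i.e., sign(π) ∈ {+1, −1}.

Start at x=133: 133 → 115 → 16 → 88 → 73 → 59 → 119 → … (one orbit).
Decompose π into cycles: lengths [17, 17, 17, 17, 17, 17, 17, 17, 1] (9 cycles, including the fixed point 0).
137 − 9 = 128 transpositions; sign(π) = (−1)^128 = +1.
Via Zolotarev, sign(π_{74}) = (74|137) = +1.

+1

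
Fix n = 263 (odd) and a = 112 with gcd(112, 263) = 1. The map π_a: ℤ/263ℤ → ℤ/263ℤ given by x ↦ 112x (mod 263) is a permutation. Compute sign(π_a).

Start at x=143: 143 → 236 → 132 → 56 → 223 → 254 → 44 → … (one orbit).
Cycle type of π: 262 + 1; total 2 cycles.
With 2 cycles on 263 points, sign = (−1)^{263−2} = -1.
The Jacobi symbol (112|263) = -1 (Zolotarev) agrees.

-1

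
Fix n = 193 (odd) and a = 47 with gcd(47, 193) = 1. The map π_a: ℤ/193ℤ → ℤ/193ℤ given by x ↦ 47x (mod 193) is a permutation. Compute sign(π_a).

-1

Start at x=4: 4 → 188 → 151 → 149 → 55 → 76 → 98 → … (one orbit).
The orbit structure of x ↦ 47x mod 193: 2 orbits of sizes [192, 1].
sign(π) = (−1)^{n − #cycles} = (−1)^{193−2} = (−1)^191 = -1.
(47|193)_J = -1 (Zolotarev's lemma cross-check).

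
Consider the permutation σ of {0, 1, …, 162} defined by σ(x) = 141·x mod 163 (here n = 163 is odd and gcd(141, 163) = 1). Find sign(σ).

Orbit of 138 under x↦141x: [138, 61, 125, 21, 27, 58, 28]… (length divides ord_163(141)).
Decompose π into cycles: lengths [54, 54, 54, 1] (4 cycles, including the fixed point 0).
4 cycles on 163: each ℓ→(−1)^(ℓ−1), product (−1)^159 = -1.

-1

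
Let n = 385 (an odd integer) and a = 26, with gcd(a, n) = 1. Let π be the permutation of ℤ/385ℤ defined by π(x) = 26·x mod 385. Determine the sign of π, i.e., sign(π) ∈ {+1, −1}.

Start at x=361: 361 → 146 → 331 → 136 → 71 → 306 → 256 → … (one orbit).
Decompose π into cycles: lengths [30, 30, 30, 30, 30, 30, 30, 30, 30, 30, 6, 6, 6, 6, 6, 5, 5, 5, 5, 5, 5, 5, 5, 5, 5, 1, 1, 1, 1, 1] (30 cycles, including the fixed point 0).
385 − 30 = 355 transpositions; sign(π) = (−1)^355 = -1.

-1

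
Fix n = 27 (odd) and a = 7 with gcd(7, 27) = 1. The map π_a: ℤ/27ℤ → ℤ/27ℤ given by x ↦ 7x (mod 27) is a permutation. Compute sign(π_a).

Start at x=16: 16 → 4 → 1 → 7 → 22 → 19 → 25 → … (one orbit).
Cycle lengths of π_7 on ℤ/27ℤ: [9, 9, 3, 3, 1, 1, 1]; 7 cycles in total.
Σ(ℓ_i−1) = 27−7 = 20; sign = (−1)^20 = +1.
Zolotarev: (7|27) = +1, matching the cycle-count sign.

+1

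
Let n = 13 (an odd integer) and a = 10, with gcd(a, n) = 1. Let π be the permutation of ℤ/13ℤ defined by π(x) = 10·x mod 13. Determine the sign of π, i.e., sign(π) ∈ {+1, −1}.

Trace 9: π^k(9) = [9, 12, 3, 4, 1, 10] for k=0..5.
3 cycles of lengths [6, 6, 1].
Σ(ℓ_i−1) = 13−3 = 10; sign = (−1)^10 = +1.
Zolotarev: (10|13) = +1, matching the cycle-count sign.

+1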